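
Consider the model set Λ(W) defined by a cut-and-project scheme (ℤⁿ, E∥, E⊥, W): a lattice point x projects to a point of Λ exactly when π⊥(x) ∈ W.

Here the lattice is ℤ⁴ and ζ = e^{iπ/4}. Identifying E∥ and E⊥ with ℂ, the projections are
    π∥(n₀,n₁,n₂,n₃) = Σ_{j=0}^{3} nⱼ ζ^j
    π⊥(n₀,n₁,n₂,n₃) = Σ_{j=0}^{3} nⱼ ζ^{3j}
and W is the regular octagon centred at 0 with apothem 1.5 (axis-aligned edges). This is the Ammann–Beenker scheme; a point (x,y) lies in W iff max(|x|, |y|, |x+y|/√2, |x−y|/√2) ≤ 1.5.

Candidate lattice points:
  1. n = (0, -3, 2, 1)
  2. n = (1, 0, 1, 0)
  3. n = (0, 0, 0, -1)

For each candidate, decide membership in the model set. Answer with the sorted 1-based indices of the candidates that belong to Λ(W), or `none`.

With ζ = e^{iπ/4} the internal vectors are ζ^0,ζ^3,ζ^6,ζ^9.
#1 (0, -3, 2, 1): internal (2.828427, -3.414214); octagon support 4.414214 vs apothem 1.5 → ∉ W
#2 (1, 0, 1, 0): internal (1.000000, -1.000000); octagon support 1.414214 vs apothem 1.5 → ∈ W
#3 (0, 0, 0, -1): internal (-0.707107, -0.707107); octagon support 1.000000 vs apothem 1.5 → ∈ W

2, 3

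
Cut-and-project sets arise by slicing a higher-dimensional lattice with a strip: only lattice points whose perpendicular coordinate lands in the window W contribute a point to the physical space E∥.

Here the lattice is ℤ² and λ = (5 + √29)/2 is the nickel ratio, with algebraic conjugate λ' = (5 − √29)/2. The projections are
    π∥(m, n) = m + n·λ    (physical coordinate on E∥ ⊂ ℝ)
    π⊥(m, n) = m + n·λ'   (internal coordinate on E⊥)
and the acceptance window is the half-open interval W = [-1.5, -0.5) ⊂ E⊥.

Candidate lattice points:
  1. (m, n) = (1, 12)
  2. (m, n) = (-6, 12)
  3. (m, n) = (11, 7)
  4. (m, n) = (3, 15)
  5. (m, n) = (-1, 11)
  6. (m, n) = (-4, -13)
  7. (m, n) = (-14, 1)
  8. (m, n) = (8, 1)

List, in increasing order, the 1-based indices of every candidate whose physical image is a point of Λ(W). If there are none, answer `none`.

λ' = (5−√29)/2 ≈ -0.1926.
#1 (1,12): internal coord 1 + (12)·λ' = -1.3110; -1.3110 ∈ [-1.5, -0.5) → IN Λ
#2 (-6,12): internal coord -6 + (12)·λ' = -8.3110; -8.3110 ∉ [-1.5, -0.5) → out
#3 (11,7): internal coord 11 + (7)·λ' = +9.6519; +9.6519 ∉ [-1.5, -0.5) → out
#4 (3,15): internal coord 3 + (15)·λ' = +0.1113; +0.1113 ∉ [-1.5, -0.5) → out
#5 (-1,11): internal coord -1 + (11)·λ' = -3.1184; -3.1184 ∉ [-1.5, -0.5) → out
#6 (-4,-13): internal coord -4 + (-13)·λ' = -1.4964; -1.4964 ∈ [-1.5, -0.5) → IN Λ
#7 (-14,1): internal coord -14 + (1)·λ' = -14.1926; -14.1926 ∉ [-1.5, -0.5) → out
#8 (8,1): internal coord 8 + (1)·λ' = +7.8074; +7.8074 ∉ [-1.5, -0.5) → out

1, 6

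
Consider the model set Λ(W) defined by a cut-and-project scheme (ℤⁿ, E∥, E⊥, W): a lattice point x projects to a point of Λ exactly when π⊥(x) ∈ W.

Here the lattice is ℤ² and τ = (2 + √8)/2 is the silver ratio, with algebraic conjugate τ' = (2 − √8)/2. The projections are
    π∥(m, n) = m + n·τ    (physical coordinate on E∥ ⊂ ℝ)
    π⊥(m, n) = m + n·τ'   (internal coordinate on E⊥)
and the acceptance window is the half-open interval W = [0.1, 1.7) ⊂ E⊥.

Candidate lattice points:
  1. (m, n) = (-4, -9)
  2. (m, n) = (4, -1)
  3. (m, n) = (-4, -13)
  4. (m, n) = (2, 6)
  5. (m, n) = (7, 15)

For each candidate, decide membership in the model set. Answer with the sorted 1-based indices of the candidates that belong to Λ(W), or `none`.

3, 5

τ' = (2−√8)/2 ≈ -0.4142.
candidate 1: (m,n)=(-4,-9) → π∥ = -4-9·τ ≈ -25.7279, π⊥ = -4-9·τ' ≈ -0.2721 ∉ [0.1, 1.7) ⇒ out
candidate 2: (m,n)=(4,-1) → π∥ = 4-1·τ ≈ 1.5858, π⊥ = 4-1·τ' ≈ 4.4142 ∉ [0.1, 1.7) ⇒ out
candidate 3: (m,n)=(-4,-13) → π∥ = -4-13·τ ≈ -35.3848, π⊥ = -4-13·τ' ≈ 1.3848 ∈ [0.1, 1.7) ⇒ IN Λ
candidate 4: (m,n)=(2,6) → π∥ = 2+6·τ ≈ 16.4853, π⊥ = 2+6·τ' ≈ -0.4853 ∉ [0.1, 1.7) ⇒ out
candidate 5: (m,n)=(7,15) → π∥ = 7+15·τ ≈ 43.2132, π⊥ = 7+15·τ' ≈ 0.7868 ∈ [0.1, 1.7) ⇒ IN Λ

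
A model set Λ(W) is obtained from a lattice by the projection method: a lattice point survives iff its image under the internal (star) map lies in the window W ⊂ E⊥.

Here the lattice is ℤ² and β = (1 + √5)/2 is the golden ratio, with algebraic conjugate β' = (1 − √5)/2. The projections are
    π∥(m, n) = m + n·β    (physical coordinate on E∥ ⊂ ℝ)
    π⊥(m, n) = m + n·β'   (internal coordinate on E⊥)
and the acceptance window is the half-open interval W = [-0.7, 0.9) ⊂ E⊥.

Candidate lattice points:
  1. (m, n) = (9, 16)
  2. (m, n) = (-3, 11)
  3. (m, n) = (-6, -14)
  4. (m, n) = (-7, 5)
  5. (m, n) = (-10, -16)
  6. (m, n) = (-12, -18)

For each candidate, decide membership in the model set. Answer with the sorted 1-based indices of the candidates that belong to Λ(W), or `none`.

5

β' = (1−√5)/2 ≈ -0.618034.
[1] lift (9,16): star map gives -0.888544; window check -0.7 ≤ -0.888544 < 0.9 is false → out
[2] lift (-3,11): star map gives -9.798374; window check -0.7 ≤ -9.798374 < 0.9 is false → out
[3] lift (-6,-14): star map gives 2.652476; window check -0.7 ≤ 2.652476 < 0.9 is false → out
[4] lift (-7,5): star map gives -10.090170; window check -0.7 ≤ -10.090170 < 0.9 is false → out
[5] lift (-10,-16): star map gives -0.111456; window check -0.7 ≤ -0.111456 < 0.9 is true → IN Λ
[6] lift (-12,-18): star map gives -0.875388; window check -0.7 ≤ -0.875388 < 0.9 is false → out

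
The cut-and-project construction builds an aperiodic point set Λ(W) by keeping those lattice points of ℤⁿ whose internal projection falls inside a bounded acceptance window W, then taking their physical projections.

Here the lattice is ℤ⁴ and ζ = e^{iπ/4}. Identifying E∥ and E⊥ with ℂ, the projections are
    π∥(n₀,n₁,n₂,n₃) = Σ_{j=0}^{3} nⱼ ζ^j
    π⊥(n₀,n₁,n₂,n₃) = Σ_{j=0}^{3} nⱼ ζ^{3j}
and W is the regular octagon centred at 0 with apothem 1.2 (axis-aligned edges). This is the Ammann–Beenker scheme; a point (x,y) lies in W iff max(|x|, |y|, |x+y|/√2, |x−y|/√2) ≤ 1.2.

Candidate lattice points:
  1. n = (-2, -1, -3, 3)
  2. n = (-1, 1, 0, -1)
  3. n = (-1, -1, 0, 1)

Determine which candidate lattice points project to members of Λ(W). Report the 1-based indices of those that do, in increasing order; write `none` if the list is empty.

Internal map: ζ^{3j} for j=0..3 gives (1,0), (−√2/2,√2/2), (0,−1), (√2/2,√2/2).
#1 (-2, -1, -3, 3): internal (0.828427, 4.414214); octagon support 4.414214 vs apothem 1.2 → ∉ W
#2 (-1, 1, 0, -1): internal (-2.414214, 0.000000); octagon support 2.414214 vs apothem 1.2 → ∉ W
#3 (-1, -1, 0, 1): internal (0.414214, 0.000000); octagon support 0.414214 vs apothem 1.2 → ∈ W

3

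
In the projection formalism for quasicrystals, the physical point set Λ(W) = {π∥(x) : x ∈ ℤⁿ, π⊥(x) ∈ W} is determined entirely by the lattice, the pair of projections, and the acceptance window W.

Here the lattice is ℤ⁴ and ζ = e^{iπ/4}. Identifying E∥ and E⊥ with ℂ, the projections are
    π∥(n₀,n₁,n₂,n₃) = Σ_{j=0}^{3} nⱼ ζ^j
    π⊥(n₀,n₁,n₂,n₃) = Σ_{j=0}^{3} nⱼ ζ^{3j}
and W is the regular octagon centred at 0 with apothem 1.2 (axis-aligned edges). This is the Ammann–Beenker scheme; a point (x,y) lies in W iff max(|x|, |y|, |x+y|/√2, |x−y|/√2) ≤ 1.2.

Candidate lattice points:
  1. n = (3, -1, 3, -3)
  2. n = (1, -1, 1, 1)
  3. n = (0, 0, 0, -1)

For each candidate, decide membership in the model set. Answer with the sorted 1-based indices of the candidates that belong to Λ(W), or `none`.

3

π⊥(n) = n₀ + n₁ζ³ + n₂ζ⁶ + n₃ζ⁹ where ζ = e^{iπ/4}.
candidate 1: n = (3, -1, 3, -3) → π⊥ ≈ (+1.585786, -5.828427); max(|x|,|y|,|x±y|/√2) = 5.828427 > 1.2 ⇒ ∉ W
candidate 2: n = (1, -1, 1, 1) → π⊥ ≈ (+2.414214, -1.000000); max(|x|,|y|,|x±y|/√2) = 2.414214 > 1.2 ⇒ ∉ W
candidate 3: n = (0, 0, 0, -1) → π⊥ ≈ (-0.707107, -0.707107); max(|x|,|y|,|x±y|/√2) = 1.000000 ≤ 1.2 ⇒ ∈ W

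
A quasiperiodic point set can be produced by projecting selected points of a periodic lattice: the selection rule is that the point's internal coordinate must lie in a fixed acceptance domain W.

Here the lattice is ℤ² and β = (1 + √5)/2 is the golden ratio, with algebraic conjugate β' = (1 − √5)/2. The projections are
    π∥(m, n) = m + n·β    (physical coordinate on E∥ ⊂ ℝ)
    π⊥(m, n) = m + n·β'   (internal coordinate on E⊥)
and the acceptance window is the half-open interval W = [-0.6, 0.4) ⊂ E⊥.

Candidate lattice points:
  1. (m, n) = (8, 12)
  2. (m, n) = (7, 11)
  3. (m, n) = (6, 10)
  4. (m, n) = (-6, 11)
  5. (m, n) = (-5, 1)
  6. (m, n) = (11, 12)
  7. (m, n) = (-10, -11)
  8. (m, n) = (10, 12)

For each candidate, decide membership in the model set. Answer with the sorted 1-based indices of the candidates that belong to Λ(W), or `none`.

Numerically β ≈ 1.618034 and β' = −1/β ≈ -0.618034.
[1] lift (8,12): star map gives 0.583592; window check -0.6 ≤ 0.583592 < 0.4 is false → out
[2] lift (7,11): star map gives 0.201626; window check -0.6 ≤ 0.201626 < 0.4 is true → IN Λ
[3] lift (6,10): star map gives -0.180340; window check -0.6 ≤ -0.180340 < 0.4 is true → IN Λ
[4] lift (-6,11): star map gives -12.798374; window check -0.6 ≤ -12.798374 < 0.4 is false → out
[5] lift (-5,1): star map gives -5.618034; window check -0.6 ≤ -5.618034 < 0.4 is false → out
[6] lift (11,12): star map gives 3.583592; window check -0.6 ≤ 3.583592 < 0.4 is false → out
[7] lift (-10,-11): star map gives -3.201626; window check -0.6 ≤ -3.201626 < 0.4 is false → out
[8] lift (10,12): star map gives 2.583592; window check -0.6 ≤ 2.583592 < 0.4 is false → out

2, 3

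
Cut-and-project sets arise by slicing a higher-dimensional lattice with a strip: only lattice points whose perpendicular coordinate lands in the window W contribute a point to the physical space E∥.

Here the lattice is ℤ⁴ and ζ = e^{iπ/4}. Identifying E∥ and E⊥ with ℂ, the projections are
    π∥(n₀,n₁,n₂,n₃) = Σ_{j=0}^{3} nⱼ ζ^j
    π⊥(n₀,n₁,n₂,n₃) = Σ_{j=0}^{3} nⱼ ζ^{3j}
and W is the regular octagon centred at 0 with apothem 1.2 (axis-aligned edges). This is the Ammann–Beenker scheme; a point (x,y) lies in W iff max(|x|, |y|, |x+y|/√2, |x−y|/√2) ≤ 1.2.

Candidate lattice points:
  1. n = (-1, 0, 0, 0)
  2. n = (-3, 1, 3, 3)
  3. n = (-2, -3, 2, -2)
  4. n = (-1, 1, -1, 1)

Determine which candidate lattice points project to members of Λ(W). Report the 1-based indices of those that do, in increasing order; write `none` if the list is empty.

With ζ = e^{iπ/4} the internal vectors are ζ^0,ζ^3,ζ^6,ζ^9.
candidate 1: n = (-1, 0, 0, 0) → π⊥ ≈ (-1.000000, +0.000000); max(|x|,|y|,|x±y|/√2) = 1.000000 ≤ 1.2 ⇒ ∈ W
candidate 2: n = (-3, 1, 3, 3) → π⊥ ≈ (-1.585786, -0.171573); max(|x|,|y|,|x±y|/√2) = 1.585786 > 1.2 ⇒ ∉ W
candidate 3: n = (-2, -3, 2, -2) → π⊥ ≈ (-1.292893, -5.535534); max(|x|,|y|,|x±y|/√2) = 5.535534 > 1.2 ⇒ ∉ W
candidate 4: n = (-1, 1, -1, 1) → π⊥ ≈ (-1.000000, +2.414214); max(|x|,|y|,|x±y|/√2) = 2.414214 > 1.2 ⇒ ∉ W

1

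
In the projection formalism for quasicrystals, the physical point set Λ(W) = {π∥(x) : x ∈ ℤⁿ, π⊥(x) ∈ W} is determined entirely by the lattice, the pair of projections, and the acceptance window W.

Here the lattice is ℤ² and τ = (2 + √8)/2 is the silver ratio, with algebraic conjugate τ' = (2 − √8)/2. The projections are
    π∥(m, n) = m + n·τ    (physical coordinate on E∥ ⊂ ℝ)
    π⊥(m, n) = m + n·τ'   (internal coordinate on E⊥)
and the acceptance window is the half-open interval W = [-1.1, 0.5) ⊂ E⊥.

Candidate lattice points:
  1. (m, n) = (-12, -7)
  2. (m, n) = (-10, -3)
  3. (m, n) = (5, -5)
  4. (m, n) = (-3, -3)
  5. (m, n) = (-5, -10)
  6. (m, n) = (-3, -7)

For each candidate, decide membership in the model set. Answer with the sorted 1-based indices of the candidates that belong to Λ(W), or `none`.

5, 6

Numerically τ ≈ 2.414214 and τ' = −1/τ ≈ -0.414214.
[1] lift (-12,-7): star map gives -9.100505; window check -1.1 ≤ -9.100505 < 0.5 is false → out
[2] lift (-10,-3): star map gives -8.757359; window check -1.1 ≤ -8.757359 < 0.5 is false → out
[3] lift (5,-5): star map gives 7.071068; window check -1.1 ≤ 7.071068 < 0.5 is false → out
[4] lift (-3,-3): star map gives -1.757359; window check -1.1 ≤ -1.757359 < 0.5 is false → out
[5] lift (-5,-10): star map gives -0.857864; window check -1.1 ≤ -0.857864 < 0.5 is true → IN Λ
[6] lift (-3,-7): star map gives -0.100505; window check -1.1 ≤ -0.100505 < 0.5 is true → IN Λ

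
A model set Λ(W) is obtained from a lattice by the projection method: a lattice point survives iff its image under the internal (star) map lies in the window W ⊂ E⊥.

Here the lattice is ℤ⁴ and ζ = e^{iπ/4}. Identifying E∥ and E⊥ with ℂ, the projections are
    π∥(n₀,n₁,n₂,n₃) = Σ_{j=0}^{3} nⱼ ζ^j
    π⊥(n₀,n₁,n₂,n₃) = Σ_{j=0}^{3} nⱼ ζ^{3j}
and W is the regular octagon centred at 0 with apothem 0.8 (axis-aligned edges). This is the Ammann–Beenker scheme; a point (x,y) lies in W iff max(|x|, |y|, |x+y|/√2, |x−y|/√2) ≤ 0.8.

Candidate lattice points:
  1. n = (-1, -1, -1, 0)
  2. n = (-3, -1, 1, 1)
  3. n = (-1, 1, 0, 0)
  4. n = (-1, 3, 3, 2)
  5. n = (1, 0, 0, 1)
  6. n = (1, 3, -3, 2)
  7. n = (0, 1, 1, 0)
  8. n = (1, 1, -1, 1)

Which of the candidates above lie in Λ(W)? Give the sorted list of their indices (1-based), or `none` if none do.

π⊥(n) = n₀ + n₁ζ³ + n₂ζ⁶ + n₃ζ⁹ where ζ = e^{iπ/4}.
candidate 1: n = (-1, -1, -1, 0) → π⊥ ≈ (-0.292893, +0.292893); max(|x|,|y|,|x±y|/√2) = 0.414214 ≤ 0.8 ⇒ ∈ W
candidate 2: n = (-3, -1, 1, 1) → π⊥ ≈ (-1.585786, -1.000000); max(|x|,|y|,|x±y|/√2) = 1.828427 > 0.8 ⇒ ∉ W
candidate 3: n = (-1, 1, 0, 0) → π⊥ ≈ (-1.707107, +0.707107); max(|x|,|y|,|x±y|/√2) = 1.707107 > 0.8 ⇒ ∉ W
candidate 4: n = (-1, 3, 3, 2) → π⊥ ≈ (-1.707107, +0.535534); max(|x|,|y|,|x±y|/√2) = 1.707107 > 0.8 ⇒ ∉ W
candidate 5: n = (1, 0, 0, 1) → π⊥ ≈ (+1.707107, +0.707107); max(|x|,|y|,|x±y|/√2) = 1.707107 > 0.8 ⇒ ∉ W
candidate 6: n = (1, 3, -3, 2) → π⊥ ≈ (+0.292893, +6.535534); max(|x|,|y|,|x±y|/√2) = 6.535534 > 0.8 ⇒ ∉ W
candidate 7: n = (0, 1, 1, 0) → π⊥ ≈ (-0.707107, -0.292893); max(|x|,|y|,|x±y|/√2) = 0.707107 ≤ 0.8 ⇒ ∈ W
candidate 8: n = (1, 1, -1, 1) → π⊥ ≈ (+1.000000, +2.414214); max(|x|,|y|,|x±y|/√2) = 2.414214 > 0.8 ⇒ ∉ W

1, 7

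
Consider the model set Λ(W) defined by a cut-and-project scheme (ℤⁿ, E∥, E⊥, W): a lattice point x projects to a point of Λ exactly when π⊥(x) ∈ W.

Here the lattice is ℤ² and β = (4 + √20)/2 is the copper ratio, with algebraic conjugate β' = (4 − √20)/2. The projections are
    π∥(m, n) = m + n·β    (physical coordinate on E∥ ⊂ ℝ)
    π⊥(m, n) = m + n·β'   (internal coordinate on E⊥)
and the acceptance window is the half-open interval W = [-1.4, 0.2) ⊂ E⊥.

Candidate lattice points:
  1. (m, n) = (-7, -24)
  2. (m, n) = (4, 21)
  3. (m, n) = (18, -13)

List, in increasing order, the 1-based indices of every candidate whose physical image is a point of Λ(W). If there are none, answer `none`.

β' = (4−√20)/2 ≈ -0.2361.
candidate 1: (m,n)=(-7,-24) → π∥ = -7-24·β ≈ -108.6656, π⊥ = -7-24·β' ≈ -1.3344 ∈ [-1.4, 0.2) ⇒ IN Λ
candidate 2: (m,n)=(4,21) → π∥ = 4+21·β ≈ 92.9574, π⊥ = 4+21·β' ≈ -0.9574 ∈ [-1.4, 0.2) ⇒ IN Λ
candidate 3: (m,n)=(18,-13) → π∥ = 18-13·β ≈ -37.0689, π⊥ = 18-13·β' ≈ 21.0689 ∉ [-1.4, 0.2) ⇒ out

1, 2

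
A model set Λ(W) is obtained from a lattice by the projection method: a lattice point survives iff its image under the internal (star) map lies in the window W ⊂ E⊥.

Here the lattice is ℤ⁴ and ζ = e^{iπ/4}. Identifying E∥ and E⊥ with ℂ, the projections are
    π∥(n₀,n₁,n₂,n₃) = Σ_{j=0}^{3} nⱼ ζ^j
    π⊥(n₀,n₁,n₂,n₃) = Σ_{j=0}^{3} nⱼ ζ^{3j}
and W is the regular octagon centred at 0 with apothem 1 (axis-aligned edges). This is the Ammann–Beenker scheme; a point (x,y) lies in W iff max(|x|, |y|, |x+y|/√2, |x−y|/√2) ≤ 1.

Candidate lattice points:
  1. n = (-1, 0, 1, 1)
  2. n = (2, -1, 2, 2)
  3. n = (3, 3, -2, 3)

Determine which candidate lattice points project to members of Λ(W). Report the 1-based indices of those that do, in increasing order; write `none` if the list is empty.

1

With ζ = e^{iπ/4} the internal vectors are ζ^0,ζ^3,ζ^6,ζ^9.
candidate 1: n = (-1, 0, 1, 1) → π⊥ ≈ (-0.29289, -0.29289); max(|x|,|y|,|x±y|/√2) = 0.41421 ≤ 1 ⇒ ∈ W
candidate 2: n = (2, -1, 2, 2) → π⊥ ≈ (+4.12132, -1.29289); max(|x|,|y|,|x±y|/√2) = 4.12132 > 1 ⇒ ∉ W
candidate 3: n = (3, 3, -2, 3) → π⊥ ≈ (+3.00000, +6.24264); max(|x|,|y|,|x±y|/√2) = 6.53553 > 1 ⇒ ∉ W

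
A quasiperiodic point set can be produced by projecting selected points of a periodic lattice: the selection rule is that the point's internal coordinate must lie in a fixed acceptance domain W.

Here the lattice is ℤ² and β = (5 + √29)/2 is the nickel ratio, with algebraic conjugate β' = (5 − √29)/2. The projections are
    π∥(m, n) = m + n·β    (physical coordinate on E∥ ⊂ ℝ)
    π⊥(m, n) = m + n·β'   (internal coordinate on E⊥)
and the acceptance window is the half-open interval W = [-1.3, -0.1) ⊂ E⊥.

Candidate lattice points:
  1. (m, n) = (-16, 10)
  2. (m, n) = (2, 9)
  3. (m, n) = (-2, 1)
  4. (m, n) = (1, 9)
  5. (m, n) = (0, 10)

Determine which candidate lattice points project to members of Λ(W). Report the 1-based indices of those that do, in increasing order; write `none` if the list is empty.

β' = (5−√29)/2 ≈ -0.1926.
#1 (-16,10): internal coord -16 + (10)·β' = -17.9258; -17.9258 ∉ [-1.3, -0.1) → out
#2 (2,9): internal coord 2 + (9)·β' = +0.2668; +0.2668 ∉ [-1.3, -0.1) → out
#3 (-2,1): internal coord -2 + (1)·β' = -2.1926; -2.1926 ∉ [-1.3, -0.1) → out
#4 (1,9): internal coord 1 + (9)·β' = -0.7332; -0.7332 ∈ [-1.3, -0.1) → IN Λ
#5 (0,10): internal coord 0 + (10)·β' = -1.9258; -1.9258 ∉ [-1.3, -0.1) → out

4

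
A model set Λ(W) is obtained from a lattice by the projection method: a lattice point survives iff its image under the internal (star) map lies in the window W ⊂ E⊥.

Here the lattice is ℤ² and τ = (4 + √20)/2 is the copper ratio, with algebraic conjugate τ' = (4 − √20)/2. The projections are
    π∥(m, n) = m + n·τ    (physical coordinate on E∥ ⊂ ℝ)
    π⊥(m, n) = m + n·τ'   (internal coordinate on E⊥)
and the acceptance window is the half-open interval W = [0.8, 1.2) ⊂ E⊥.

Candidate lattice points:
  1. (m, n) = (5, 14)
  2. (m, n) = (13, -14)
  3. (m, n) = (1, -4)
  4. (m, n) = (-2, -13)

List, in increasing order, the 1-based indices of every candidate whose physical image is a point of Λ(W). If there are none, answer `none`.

4

Compute τ' = (4−√20)/2 = -0.23607, so π⊥(m,n) = m -0.23607·n.
[1] lift (5,14): star map gives 1.69505; window check 0.8 ≤ 1.69505 < 1.2 is false → out
[2] lift (13,-14): star map gives 16.30495; window check 0.8 ≤ 16.30495 < 1.2 is false → out
[3] lift (1,-4): star map gives 1.94427; window check 0.8 ≤ 1.94427 < 1.2 is false → out
[4] lift (-2,-13): star map gives 1.06888; window check 0.8 ≤ 1.06888 < 1.2 is true → IN Λ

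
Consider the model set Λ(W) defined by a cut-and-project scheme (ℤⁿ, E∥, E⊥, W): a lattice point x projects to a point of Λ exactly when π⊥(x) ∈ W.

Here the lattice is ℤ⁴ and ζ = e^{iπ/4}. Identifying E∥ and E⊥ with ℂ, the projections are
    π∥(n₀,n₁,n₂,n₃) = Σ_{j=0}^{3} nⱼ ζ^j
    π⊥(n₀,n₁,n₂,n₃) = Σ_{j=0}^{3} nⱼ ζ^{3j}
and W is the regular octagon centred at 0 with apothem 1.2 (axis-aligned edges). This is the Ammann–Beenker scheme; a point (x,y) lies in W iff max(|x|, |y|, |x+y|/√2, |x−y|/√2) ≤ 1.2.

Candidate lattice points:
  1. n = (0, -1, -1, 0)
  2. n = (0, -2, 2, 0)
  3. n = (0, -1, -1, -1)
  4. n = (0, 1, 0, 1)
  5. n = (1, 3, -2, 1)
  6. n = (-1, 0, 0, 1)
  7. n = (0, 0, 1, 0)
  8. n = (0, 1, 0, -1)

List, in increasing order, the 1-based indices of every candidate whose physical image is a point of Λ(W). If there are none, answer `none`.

1, 3, 6, 7

Internal map: ζ^{3j} for j=0..3 gives (1,0), (−√2/2,√2/2), (0,−1), (√2/2,√2/2).
candidate 1: n = (0, -1, -1, 0) → π⊥ ≈ (+0.707107, +0.292893); max(|x|,|y|,|x±y|/√2) = 0.707107 ≤ 1.2 ⇒ ∈ W
candidate 2: n = (0, -2, 2, 0) → π⊥ ≈ (+1.414214, -3.414214); max(|x|,|y|,|x±y|/√2) = 3.414214 > 1.2 ⇒ ∉ W
candidate 3: n = (0, -1, -1, -1) → π⊥ ≈ (+0.000000, -0.414214); max(|x|,|y|,|x±y|/√2) = 0.414214 ≤ 1.2 ⇒ ∈ W
candidate 4: n = (0, 1, 0, 1) → π⊥ ≈ (+0.000000, +1.414214); max(|x|,|y|,|x±y|/√2) = 1.414214 > 1.2 ⇒ ∉ W
candidate 5: n = (1, 3, -2, 1) → π⊥ ≈ (-0.414214, +4.828427); max(|x|,|y|,|x±y|/√2) = 4.828427 > 1.2 ⇒ ∉ W
candidate 6: n = (-1, 0, 0, 1) → π⊥ ≈ (-0.292893, +0.707107); max(|x|,|y|,|x±y|/√2) = 0.707107 ≤ 1.2 ⇒ ∈ W
candidate 7: n = (0, 0, 1, 0) → π⊥ ≈ (+0.000000, -1.000000); max(|x|,|y|,|x±y|/√2) = 1.000000 ≤ 1.2 ⇒ ∈ W
candidate 8: n = (0, 1, 0, -1) → π⊥ ≈ (-1.414214, +0.000000); max(|x|,|y|,|x±y|/√2) = 1.414214 > 1.2 ⇒ ∉ W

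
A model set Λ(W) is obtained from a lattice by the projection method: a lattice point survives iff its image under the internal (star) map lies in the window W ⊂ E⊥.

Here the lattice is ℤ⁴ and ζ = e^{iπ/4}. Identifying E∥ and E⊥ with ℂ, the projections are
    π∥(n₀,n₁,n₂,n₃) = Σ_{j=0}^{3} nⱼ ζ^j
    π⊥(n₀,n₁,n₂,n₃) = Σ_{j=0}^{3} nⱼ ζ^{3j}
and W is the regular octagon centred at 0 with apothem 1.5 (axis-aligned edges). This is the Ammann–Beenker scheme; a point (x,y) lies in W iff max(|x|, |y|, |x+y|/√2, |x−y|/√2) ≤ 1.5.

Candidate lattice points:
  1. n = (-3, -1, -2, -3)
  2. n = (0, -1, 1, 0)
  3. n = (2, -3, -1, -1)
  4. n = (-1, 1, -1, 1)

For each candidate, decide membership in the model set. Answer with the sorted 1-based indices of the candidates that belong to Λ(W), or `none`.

none

Internal map: ζ^{3j} for j=0..3 gives (1,0), (−√2/2,√2/2), (0,−1), (√2/2,√2/2).
candidate 1: n = (-3, -1, -2, -3) → π⊥ ≈ (-4.4142, -0.8284); max(|x|,|y|,|x±y|/√2) = 4.4142 > 1.5 ⇒ ∉ W
candidate 2: n = (0, -1, 1, 0) → π⊥ ≈ (+0.7071, -1.7071); max(|x|,|y|,|x±y|/√2) = 1.7071 > 1.5 ⇒ ∉ W
candidate 3: n = (2, -3, -1, -1) → π⊥ ≈ (+3.4142, -1.8284); max(|x|,|y|,|x±y|/√2) = 3.7071 > 1.5 ⇒ ∉ W
candidate 4: n = (-1, 1, -1, 1) → π⊥ ≈ (-1.0000, +2.4142); max(|x|,|y|,|x±y|/√2) = 2.4142 > 1.5 ⇒ ∉ W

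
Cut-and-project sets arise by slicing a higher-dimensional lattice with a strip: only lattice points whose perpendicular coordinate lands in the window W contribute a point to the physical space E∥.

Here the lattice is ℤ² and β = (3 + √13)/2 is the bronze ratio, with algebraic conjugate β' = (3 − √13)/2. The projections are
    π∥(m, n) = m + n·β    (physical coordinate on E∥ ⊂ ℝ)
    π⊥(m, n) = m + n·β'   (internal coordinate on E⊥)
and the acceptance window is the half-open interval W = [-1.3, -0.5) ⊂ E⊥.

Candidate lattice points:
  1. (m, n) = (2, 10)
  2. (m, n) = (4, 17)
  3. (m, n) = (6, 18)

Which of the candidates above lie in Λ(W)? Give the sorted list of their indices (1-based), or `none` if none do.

Numerically β ≈ 3.302776 and β' = −1/β ≈ -0.302776.
#1 (2,10): internal coord 2 + (10)·β' = -1.027756; -1.027756 ∈ [-1.3, -0.5) → IN Λ
#2 (4,17): internal coord 4 + (17)·β' = -1.147186; -1.147186 ∈ [-1.3, -0.5) → IN Λ
#3 (6,18): internal coord 6 + (18)·β' = +0.550039; +0.550039 ∉ [-1.3, -0.5) → out

1, 2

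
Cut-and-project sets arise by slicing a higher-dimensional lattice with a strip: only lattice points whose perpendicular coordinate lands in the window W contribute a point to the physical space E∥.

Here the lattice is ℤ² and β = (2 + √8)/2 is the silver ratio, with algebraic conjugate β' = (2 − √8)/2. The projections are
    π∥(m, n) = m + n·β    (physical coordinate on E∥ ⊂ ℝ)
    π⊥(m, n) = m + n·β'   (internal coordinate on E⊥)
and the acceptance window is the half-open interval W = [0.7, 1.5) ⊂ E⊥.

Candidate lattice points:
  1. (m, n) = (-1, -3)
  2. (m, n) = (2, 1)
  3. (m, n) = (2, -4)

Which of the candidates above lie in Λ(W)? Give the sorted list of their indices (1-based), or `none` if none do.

Compute β' = (2−√8)/2 = -0.414214, so π⊥(m,n) = m -0.414214·n.
[1] lift (-1,-3): star map gives 0.242641; window check 0.7 ≤ 0.242641 < 1.5 is false → out
[2] lift (2,1): star map gives 1.585786; window check 0.7 ≤ 1.585786 < 1.5 is false → out
[3] lift (2,-4): star map gives 3.656854; window check 0.7 ≤ 3.656854 < 1.5 is false → out

none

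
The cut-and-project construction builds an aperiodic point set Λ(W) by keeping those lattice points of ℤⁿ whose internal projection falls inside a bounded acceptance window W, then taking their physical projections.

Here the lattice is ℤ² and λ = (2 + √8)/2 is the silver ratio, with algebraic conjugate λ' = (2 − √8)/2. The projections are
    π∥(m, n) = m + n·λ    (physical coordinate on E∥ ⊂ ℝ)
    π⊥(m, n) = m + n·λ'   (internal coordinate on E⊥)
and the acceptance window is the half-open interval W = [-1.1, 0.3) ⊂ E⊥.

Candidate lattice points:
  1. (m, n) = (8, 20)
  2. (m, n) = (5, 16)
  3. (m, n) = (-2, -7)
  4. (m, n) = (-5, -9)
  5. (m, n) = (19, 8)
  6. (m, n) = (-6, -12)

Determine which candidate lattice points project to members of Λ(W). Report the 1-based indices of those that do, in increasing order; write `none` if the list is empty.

1, 6

λ' = (2−√8)/2 ≈ -0.414214.
[1] lift (8,20): star map gives -0.284271; window check -1.1 ≤ -0.284271 < 0.3 is true → IN Λ
[2] lift (5,16): star map gives -1.627417; window check -1.1 ≤ -1.627417 < 0.3 is false → out
[3] lift (-2,-7): star map gives 0.899495; window check -1.1 ≤ 0.899495 < 0.3 is false → out
[4] lift (-5,-9): star map gives -1.272078; window check -1.1 ≤ -1.272078 < 0.3 is false → out
[5] lift (19,8): star map gives 15.686292; window check -1.1 ≤ 15.686292 < 0.3 is false → out
[6] lift (-6,-12): star map gives -1.029437; window check -1.1 ≤ -1.029437 < 0.3 is true → IN Λ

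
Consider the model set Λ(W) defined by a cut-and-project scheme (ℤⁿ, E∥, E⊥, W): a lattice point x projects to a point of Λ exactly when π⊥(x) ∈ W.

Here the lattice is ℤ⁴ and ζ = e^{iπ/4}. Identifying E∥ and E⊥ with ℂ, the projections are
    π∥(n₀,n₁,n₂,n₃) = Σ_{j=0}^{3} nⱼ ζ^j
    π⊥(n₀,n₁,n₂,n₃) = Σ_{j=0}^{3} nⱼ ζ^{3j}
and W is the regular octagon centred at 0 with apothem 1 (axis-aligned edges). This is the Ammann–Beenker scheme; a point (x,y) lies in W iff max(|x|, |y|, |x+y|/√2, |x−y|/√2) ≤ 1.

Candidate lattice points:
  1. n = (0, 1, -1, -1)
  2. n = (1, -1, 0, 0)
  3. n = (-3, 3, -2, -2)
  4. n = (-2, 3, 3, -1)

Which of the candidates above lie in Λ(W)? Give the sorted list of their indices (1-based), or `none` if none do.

none

With ζ = e^{iπ/4} the internal vectors are ζ^0,ζ^3,ζ^6,ζ^9.
candidate 1: n = (0, 1, -1, -1) → π⊥ ≈ (-1.41421, +1.00000); max(|x|,|y|,|x±y|/√2) = 1.70711 > 1 ⇒ ∉ W
candidate 2: n = (1, -1, 0, 0) → π⊥ ≈ (+1.70711, -0.70711); max(|x|,|y|,|x±y|/√2) = 1.70711 > 1 ⇒ ∉ W
candidate 3: n = (-3, 3, -2, -2) → π⊥ ≈ (-6.53553, +2.70711); max(|x|,|y|,|x±y|/√2) = 6.53553 > 1 ⇒ ∉ W
candidate 4: n = (-2, 3, 3, -1) → π⊥ ≈ (-4.82843, -1.58579); max(|x|,|y|,|x±y|/√2) = 4.82843 > 1 ⇒ ∉ W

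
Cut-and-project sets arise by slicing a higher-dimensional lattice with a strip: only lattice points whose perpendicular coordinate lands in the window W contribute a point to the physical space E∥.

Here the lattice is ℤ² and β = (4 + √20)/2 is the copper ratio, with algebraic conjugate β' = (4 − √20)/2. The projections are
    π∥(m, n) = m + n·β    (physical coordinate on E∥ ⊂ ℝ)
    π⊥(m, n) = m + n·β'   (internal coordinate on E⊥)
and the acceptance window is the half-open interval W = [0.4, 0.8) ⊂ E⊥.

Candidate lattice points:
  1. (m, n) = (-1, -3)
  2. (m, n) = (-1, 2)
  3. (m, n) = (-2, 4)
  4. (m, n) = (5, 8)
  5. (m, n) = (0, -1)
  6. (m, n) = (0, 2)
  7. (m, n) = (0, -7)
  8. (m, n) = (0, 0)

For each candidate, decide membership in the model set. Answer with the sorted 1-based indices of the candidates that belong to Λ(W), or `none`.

none

β' = (4−√20)/2 ≈ -0.236068.
candidate 1: (m,n)=(-1,-3) → π∥ = -1-3·β ≈ -13.708204, π⊥ = -1-3·β' ≈ -0.291796 ∉ [0.4, 0.8) ⇒ out
candidate 2: (m,n)=(-1,2) → π∥ = -1+2·β ≈ 7.472136, π⊥ = -1+2·β' ≈ -1.472136 ∉ [0.4, 0.8) ⇒ out
candidate 3: (m,n)=(-2,4) → π∥ = -2+4·β ≈ 14.944272, π⊥ = -2+4·β' ≈ -2.944272 ∉ [0.4, 0.8) ⇒ out
candidate 4: (m,n)=(5,8) → π∥ = 5+8·β ≈ 38.888544, π⊥ = 5+8·β' ≈ 3.111456 ∉ [0.4, 0.8) ⇒ out
candidate 5: (m,n)=(0,-1) → π∥ = 0-1·β ≈ -4.236068, π⊥ = 0-1·β' ≈ 0.236068 ∉ [0.4, 0.8) ⇒ out
candidate 6: (m,n)=(0,2) → π∥ = 0+2·β ≈ 8.472136, π⊥ = 0+2·β' ≈ -0.472136 ∉ [0.4, 0.8) ⇒ out
candidate 7: (m,n)=(0,-7) → π∥ = 0-7·β ≈ -29.652476, π⊥ = 0-7·β' ≈ 1.652476 ∉ [0.4, 0.8) ⇒ out
candidate 8: (m,n)=(0,0) → π∥ = 0+0·β ≈ 0.000000, π⊥ = 0+0·β' ≈ 0.000000 ∉ [0.4, 0.8) ⇒ out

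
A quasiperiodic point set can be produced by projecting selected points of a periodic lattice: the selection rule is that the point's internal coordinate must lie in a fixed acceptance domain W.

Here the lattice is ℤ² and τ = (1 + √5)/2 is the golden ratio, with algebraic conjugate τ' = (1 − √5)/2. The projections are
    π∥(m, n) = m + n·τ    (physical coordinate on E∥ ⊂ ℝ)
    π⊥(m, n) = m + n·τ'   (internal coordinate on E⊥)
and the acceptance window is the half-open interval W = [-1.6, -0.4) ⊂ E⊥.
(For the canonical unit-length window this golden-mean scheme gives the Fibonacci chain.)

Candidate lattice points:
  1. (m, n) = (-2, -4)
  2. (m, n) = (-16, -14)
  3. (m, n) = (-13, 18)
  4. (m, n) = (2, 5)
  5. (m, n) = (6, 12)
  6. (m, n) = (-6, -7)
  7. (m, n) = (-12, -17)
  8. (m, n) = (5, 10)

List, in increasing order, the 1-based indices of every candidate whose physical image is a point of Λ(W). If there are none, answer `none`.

4, 5, 7, 8

τ' = (1−√5)/2 ≈ -0.6180.
[1] lift (-2,-4): star map gives 0.4721; window check -1.6 ≤ 0.4721 < -0.4 is false → out
[2] lift (-16,-14): star map gives -7.3475; window check -1.6 ≤ -7.3475 < -0.4 is false → out
[3] lift (-13,18): star map gives -24.1246; window check -1.6 ≤ -24.1246 < -0.4 is false → out
[4] lift (2,5): star map gives -1.0902; window check -1.6 ≤ -1.0902 < -0.4 is true → IN Λ
[5] lift (6,12): star map gives -1.4164; window check -1.6 ≤ -1.4164 < -0.4 is true → IN Λ
[6] lift (-6,-7): star map gives -1.6738; window check -1.6 ≤ -1.6738 < -0.4 is false → out
[7] lift (-12,-17): star map gives -1.4934; window check -1.6 ≤ -1.4934 < -0.4 is true → IN Λ
[8] lift (5,10): star map gives -1.1803; window check -1.6 ≤ -1.1803 < -0.4 is true → IN Λ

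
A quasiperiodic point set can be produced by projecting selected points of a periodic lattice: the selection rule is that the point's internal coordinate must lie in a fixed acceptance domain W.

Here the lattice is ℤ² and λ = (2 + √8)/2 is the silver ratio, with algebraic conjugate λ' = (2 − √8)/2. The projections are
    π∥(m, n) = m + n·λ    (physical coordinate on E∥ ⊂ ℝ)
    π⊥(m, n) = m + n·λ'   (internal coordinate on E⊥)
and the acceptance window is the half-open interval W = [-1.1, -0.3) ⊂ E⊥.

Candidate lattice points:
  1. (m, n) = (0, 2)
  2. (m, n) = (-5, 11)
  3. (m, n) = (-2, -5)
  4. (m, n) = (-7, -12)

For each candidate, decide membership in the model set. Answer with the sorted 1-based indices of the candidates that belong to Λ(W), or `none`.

Compute λ' = (2−√8)/2 = -0.414214, so π⊥(m,n) = m -0.414214·n.
[1] lift (0,2): star map gives -0.828427; window check -1.1 ≤ -0.828427 < -0.3 is true → IN Λ
[2] lift (-5,11): star map gives -9.556349; window check -1.1 ≤ -9.556349 < -0.3 is false → out
[3] lift (-2,-5): star map gives 0.071068; window check -1.1 ≤ 0.071068 < -0.3 is false → out
[4] lift (-7,-12): star map gives -2.029437; window check -1.1 ≤ -2.029437 < -0.3 is false → out

1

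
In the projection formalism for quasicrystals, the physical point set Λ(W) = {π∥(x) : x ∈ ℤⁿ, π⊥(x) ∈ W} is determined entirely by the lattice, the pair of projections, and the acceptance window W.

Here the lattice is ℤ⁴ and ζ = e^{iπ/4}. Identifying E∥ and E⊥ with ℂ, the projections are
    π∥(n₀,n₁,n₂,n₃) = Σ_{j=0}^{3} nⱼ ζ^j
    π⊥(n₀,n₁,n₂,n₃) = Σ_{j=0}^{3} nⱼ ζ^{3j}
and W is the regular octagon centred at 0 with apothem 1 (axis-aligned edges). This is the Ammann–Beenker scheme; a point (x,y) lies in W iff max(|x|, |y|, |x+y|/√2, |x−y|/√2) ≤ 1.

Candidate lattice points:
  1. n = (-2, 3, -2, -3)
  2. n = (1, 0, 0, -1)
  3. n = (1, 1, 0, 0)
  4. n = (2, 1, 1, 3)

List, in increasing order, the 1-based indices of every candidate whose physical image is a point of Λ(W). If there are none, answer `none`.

π⊥(n) = n₀ + n₁ζ³ + n₂ζ⁶ + n₃ζ⁹ where ζ = e^{iπ/4}.
candidate 1: n = (-2, 3, -2, -3) → π⊥ ≈ (-6.242641, +2.000000); max(|x|,|y|,|x±y|/√2) = 6.242641 > 1 ⇒ ∉ W
candidate 2: n = (1, 0, 0, -1) → π⊥ ≈ (+0.292893, -0.707107); max(|x|,|y|,|x±y|/√2) = 0.707107 ≤ 1 ⇒ ∈ W
candidate 3: n = (1, 1, 0, 0) → π⊥ ≈ (+0.292893, +0.707107); max(|x|,|y|,|x±y|/√2) = 0.707107 ≤ 1 ⇒ ∈ W
candidate 4: n = (2, 1, 1, 3) → π⊥ ≈ (+3.414214, +1.828427); max(|x|,|y|,|x±y|/√2) = 3.707107 > 1 ⇒ ∉ W

2, 3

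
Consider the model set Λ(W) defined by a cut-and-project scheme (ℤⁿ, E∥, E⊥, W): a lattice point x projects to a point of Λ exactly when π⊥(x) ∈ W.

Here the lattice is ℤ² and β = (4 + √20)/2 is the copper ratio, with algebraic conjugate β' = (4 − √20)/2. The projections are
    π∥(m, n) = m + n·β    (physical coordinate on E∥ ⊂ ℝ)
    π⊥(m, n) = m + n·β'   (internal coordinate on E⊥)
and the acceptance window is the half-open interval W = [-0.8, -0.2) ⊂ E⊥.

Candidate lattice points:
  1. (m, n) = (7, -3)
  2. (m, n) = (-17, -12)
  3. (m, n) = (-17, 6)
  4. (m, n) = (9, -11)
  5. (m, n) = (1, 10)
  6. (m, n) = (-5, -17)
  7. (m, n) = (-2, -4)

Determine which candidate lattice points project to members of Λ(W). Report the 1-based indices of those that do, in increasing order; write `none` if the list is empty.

none

β' = (4−√20)/2 ≈ -0.236068.
candidate 1: (m,n)=(7,-3) → π∥ = 7-3·β ≈ -5.708204, π⊥ = 7-3·β' ≈ 7.708204 ∉ [-0.8, -0.2) ⇒ out
candidate 2: (m,n)=(-17,-12) → π∥ = -17-12·β ≈ -67.832816, π⊥ = -17-12·β' ≈ -14.167184 ∉ [-0.8, -0.2) ⇒ out
candidate 3: (m,n)=(-17,6) → π∥ = -17+6·β ≈ 8.416408, π⊥ = -17+6·β' ≈ -18.416408 ∉ [-0.8, -0.2) ⇒ out
candidate 4: (m,n)=(9,-11) → π∥ = 9-11·β ≈ -37.596748, π⊥ = 9-11·β' ≈ 11.596748 ∉ [-0.8, -0.2) ⇒ out
candidate 5: (m,n)=(1,10) → π∥ = 1+10·β ≈ 43.360680, π⊥ = 1+10·β' ≈ -1.360680 ∉ [-0.8, -0.2) ⇒ out
candidate 6: (m,n)=(-5,-17) → π∥ = -5-17·β ≈ -77.013156, π⊥ = -5-17·β' ≈ -0.986844 ∉ [-0.8, -0.2) ⇒ out
candidate 7: (m,n)=(-2,-4) → π∥ = -2-4·β ≈ -18.944272, π⊥ = -2-4·β' ≈ -1.055728 ∉ [-0.8, -0.2) ⇒ out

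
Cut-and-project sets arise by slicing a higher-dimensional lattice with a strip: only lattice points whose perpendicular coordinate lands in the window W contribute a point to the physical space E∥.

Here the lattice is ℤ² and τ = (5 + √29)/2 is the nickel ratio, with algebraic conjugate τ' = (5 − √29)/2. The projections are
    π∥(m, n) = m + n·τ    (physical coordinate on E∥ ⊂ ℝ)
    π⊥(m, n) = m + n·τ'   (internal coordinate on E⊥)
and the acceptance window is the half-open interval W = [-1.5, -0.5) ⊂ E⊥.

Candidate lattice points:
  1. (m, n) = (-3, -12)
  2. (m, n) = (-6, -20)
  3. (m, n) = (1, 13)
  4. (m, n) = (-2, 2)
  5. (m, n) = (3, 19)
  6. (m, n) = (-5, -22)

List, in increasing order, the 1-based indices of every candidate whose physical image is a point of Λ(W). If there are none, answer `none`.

τ' = (5−√29)/2 ≈ -0.19258.
candidate 1: (m,n)=(-3,-12) → π∥ = -3-12·τ ≈ -65.31099, π⊥ = -3-12·τ' ≈ -0.68901 ∈ [-1.5, -0.5) ⇒ IN Λ
candidate 2: (m,n)=(-6,-20) → π∥ = -6-20·τ ≈ -109.85165, π⊥ = -6-20·τ' ≈ -2.14835 ∉ [-1.5, -0.5) ⇒ out
candidate 3: (m,n)=(1,13) → π∥ = 1+13·τ ≈ 68.50357, π⊥ = 1+13·τ' ≈ -1.50357 ∉ [-1.5, -0.5) ⇒ out
candidate 4: (m,n)=(-2,2) → π∥ = -2+2·τ ≈ 8.38516, π⊥ = -2+2·τ' ≈ -2.38516 ∉ [-1.5, -0.5) ⇒ out
candidate 5: (m,n)=(3,19) → π∥ = 3+19·τ ≈ 101.65907, π⊥ = 3+19·τ' ≈ -0.65907 ∈ [-1.5, -0.5) ⇒ IN Λ
candidate 6: (m,n)=(-5,-22) → π∥ = -5-22·τ ≈ -119.23681, π⊥ = -5-22·τ' ≈ -0.76319 ∈ [-1.5, -0.5) ⇒ IN Λ

1, 5, 6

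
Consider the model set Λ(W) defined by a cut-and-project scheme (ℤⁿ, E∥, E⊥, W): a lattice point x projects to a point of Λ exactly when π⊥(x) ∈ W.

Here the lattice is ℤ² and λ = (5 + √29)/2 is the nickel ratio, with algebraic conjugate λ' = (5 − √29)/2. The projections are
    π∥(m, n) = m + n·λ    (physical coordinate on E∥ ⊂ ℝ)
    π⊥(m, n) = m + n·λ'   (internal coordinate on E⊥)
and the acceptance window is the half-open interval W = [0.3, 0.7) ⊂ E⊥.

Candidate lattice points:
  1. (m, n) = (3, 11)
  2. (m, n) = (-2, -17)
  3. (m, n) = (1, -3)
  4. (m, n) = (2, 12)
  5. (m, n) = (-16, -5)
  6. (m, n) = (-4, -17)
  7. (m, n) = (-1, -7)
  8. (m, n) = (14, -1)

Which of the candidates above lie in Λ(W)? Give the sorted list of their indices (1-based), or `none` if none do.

Compute λ' = (5−√29)/2 = -0.19258, so π⊥(m,n) = m -0.19258·n.
#1 (3,11): internal coord 3 + (11)·λ' = +0.88159; +0.88159 ∉ [0.3, 0.7) → out
#2 (-2,-17): internal coord -2 + (-17)·λ' = +1.27390; +1.27390 ∉ [0.3, 0.7) → out
#3 (1,-3): internal coord 1 + (-3)·λ' = +1.57775; +1.57775 ∉ [0.3, 0.7) → out
#4 (2,12): internal coord 2 + (12)·λ' = -0.31099; -0.31099 ∉ [0.3, 0.7) → out
#5 (-16,-5): internal coord -16 + (-5)·λ' = -15.03709; -15.03709 ∉ [0.3, 0.7) → out
#6 (-4,-17): internal coord -4 + (-17)·λ' = -0.72610; -0.72610 ∉ [0.3, 0.7) → out
#7 (-1,-7): internal coord -1 + (-7)·λ' = +0.34808; +0.34808 ∈ [0.3, 0.7) → IN Λ
#8 (14,-1): internal coord 14 + (-1)·λ' = +14.19258; +14.19258 ∉ [0.3, 0.7) → out

7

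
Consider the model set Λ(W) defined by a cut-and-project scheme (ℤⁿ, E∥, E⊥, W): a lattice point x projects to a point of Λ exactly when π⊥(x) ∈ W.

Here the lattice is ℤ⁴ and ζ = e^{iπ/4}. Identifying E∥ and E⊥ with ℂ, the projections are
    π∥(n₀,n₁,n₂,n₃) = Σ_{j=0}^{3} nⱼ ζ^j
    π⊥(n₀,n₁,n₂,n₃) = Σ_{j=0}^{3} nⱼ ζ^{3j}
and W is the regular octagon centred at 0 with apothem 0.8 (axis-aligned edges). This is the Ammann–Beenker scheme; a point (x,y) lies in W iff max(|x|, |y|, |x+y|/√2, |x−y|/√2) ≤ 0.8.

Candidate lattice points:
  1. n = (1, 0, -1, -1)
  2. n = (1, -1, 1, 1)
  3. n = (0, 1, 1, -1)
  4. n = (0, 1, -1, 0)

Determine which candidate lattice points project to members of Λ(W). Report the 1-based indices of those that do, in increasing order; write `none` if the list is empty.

1

π⊥(n) = n₀ + n₁ζ³ + n₂ζ⁶ + n₃ζ⁹ where ζ = e^{iπ/4}.
candidate 1: n = (1, 0, -1, -1) → π⊥ ≈ (+0.2929, +0.2929); max(|x|,|y|,|x±y|/√2) = 0.4142 ≤ 0.8 ⇒ ∈ W
candidate 2: n = (1, -1, 1, 1) → π⊥ ≈ (+2.4142, -1.0000); max(|x|,|y|,|x±y|/√2) = 2.4142 > 0.8 ⇒ ∉ W
candidate 3: n = (0, 1, 1, -1) → π⊥ ≈ (-1.4142, -1.0000); max(|x|,|y|,|x±y|/√2) = 1.7071 > 0.8 ⇒ ∉ W
candidate 4: n = (0, 1, -1, 0) → π⊥ ≈ (-0.7071, +1.7071); max(|x|,|y|,|x±y|/√2) = 1.7071 > 0.8 ⇒ ∉ W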